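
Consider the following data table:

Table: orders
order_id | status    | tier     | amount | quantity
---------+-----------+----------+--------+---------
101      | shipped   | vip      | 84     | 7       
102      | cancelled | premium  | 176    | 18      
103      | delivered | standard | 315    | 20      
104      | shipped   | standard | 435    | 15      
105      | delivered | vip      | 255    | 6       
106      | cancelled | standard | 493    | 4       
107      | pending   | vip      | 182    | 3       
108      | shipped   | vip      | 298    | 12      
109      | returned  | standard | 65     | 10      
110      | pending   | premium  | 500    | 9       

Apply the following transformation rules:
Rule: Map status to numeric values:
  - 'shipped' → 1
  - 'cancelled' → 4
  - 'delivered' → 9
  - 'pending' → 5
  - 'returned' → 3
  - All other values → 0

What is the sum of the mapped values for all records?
42

Step 1: Apply mapping to each record
Step 2: Count by status:
  'shipped': 3 records × 1 = 3
  'cancelled': 2 records × 4 = 8
  'delivered': 2 records × 9 = 18
  'pending': 2 records × 5 = 10
  'returned': 1 records × 3 = 3
Step 3: Sum all mapped values = 42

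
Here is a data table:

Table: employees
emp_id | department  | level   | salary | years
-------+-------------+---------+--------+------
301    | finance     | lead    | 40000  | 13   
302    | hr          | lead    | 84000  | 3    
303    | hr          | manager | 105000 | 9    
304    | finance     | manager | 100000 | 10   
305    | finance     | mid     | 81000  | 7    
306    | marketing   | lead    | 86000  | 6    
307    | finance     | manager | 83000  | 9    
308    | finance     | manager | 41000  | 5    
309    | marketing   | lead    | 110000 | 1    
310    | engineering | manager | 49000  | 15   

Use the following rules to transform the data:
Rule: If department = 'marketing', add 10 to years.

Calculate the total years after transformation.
98

Step 1: Count records where department = 'marketing': 2
Step 2: Total bonus added: 2 × 10 = 20
Step 3: Original sum of years: 78
Step 4: Final sum = 78 + 20 = 98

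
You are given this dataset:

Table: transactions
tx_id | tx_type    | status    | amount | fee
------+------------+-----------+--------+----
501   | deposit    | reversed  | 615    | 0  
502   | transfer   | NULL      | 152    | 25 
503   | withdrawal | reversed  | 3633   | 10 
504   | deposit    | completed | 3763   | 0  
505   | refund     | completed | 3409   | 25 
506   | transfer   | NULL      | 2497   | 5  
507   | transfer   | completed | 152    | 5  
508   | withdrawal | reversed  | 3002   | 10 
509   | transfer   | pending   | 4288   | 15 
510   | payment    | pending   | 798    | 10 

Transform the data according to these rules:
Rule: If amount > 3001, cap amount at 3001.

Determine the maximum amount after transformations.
3001

Step 1: Original maximum amount = 4288
Step 2: Apply cap at 3001
Step 3: 5 records had amount > 3001 and were capped
Step 4: Maximum after transformation = 3001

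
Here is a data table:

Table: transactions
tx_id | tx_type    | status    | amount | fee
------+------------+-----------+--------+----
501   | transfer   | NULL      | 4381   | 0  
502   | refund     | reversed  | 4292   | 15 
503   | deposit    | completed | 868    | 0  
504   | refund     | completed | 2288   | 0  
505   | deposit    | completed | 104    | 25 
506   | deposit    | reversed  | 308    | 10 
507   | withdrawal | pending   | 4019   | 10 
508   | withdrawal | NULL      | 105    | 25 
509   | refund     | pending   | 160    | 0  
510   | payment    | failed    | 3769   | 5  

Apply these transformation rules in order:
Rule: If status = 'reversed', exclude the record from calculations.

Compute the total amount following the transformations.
15694

Step 1: Identify records where status = 'reversed'
Step 2: The excluded records sum to 4600
Step 3: Original total amount = 20294
Step 4: Remaining total = 20294 - 4600 = 15694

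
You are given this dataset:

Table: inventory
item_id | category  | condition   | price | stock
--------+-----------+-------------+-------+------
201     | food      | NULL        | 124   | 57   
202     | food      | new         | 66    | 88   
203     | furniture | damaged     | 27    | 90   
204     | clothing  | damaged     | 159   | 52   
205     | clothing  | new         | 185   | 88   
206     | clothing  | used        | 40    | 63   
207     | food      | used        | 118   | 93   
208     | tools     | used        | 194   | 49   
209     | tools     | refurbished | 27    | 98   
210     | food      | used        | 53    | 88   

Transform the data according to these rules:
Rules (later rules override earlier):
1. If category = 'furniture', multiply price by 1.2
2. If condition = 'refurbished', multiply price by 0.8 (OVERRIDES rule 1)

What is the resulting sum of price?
993.0

Step 1: Rule 2 takes priority for records with condition = 'refurbished'
  - 1 records: 27 × 0.8 = 21.6
Step 2: Rule 1 applies to remaining records with category = 'furniture'
  - 1 records: 27 × 1.2 = 32.4
Step 3: Other records unchanged: 939
Step 4: Final sum = 21.6 + 32.4 + 939 = 993.0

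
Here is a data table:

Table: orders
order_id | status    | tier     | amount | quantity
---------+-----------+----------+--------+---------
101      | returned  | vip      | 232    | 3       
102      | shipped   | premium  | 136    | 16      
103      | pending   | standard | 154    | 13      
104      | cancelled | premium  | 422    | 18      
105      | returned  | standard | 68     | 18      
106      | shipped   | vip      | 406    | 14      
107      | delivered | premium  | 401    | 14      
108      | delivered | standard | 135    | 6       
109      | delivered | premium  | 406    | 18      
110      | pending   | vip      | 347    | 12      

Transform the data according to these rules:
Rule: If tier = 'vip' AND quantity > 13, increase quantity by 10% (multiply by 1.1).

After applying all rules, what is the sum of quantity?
133.4

Step 1: Find records where tier = 'vip' AND quantity > 13
Step 2: 1 records match, summing to 14
Step 3: After multiplier: 14 × 1.1 = 15.4
Step 4: Unaffected records sum: 118
Step 5: Final sum = 15.4 + 118 = 133.4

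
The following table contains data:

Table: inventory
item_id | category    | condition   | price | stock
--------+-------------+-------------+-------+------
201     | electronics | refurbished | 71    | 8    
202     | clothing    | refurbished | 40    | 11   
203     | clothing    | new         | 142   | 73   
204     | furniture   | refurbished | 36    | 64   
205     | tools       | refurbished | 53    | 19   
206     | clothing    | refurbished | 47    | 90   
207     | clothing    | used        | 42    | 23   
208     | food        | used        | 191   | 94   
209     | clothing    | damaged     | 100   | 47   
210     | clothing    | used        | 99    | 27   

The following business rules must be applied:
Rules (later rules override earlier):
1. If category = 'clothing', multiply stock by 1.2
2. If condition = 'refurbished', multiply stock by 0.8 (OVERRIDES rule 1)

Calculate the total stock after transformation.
451.6

Step 1: Rule 2 takes priority for records with condition = 'refurbished'
  - 5 records: 192 × 0.8 = 153.6
Step 2: Rule 1 applies to remaining records with category = 'clothing'
  - 4 records: 170 × 1.2 = 204.0
Step 3: Other records unchanged: 94
Step 4: Final sum = 153.6 + 204.0 + 94 = 451.6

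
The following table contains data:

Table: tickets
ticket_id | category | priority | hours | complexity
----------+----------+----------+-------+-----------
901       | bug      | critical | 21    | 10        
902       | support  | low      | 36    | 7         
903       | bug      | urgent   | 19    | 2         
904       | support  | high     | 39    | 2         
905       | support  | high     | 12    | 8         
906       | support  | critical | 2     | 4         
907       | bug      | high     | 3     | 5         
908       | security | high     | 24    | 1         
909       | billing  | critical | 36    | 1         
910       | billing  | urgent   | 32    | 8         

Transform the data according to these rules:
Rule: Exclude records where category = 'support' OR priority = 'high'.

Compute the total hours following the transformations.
108

Step 1: Find records where category = 'support' OR priority = 'high'
Step 2: 6 records match, summing to 116
Step 3: Original sum: 224
Step 4: Remaining sum = 224 - 116 = 108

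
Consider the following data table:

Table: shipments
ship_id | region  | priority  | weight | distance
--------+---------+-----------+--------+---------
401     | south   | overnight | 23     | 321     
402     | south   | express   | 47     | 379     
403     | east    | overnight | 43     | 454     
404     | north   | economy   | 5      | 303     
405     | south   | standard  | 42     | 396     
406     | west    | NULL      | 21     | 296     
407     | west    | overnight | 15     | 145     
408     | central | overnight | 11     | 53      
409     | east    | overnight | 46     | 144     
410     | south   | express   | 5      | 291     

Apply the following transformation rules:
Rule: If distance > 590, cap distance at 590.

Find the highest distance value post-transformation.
454

Step 1: Original maximum distance = 454
Step 2: Check cap of 590 against maximum
Step 3: No records exceed the cap (max 454 <= cap 590), so no capping applies
Step 4: Maximum after transformation = 454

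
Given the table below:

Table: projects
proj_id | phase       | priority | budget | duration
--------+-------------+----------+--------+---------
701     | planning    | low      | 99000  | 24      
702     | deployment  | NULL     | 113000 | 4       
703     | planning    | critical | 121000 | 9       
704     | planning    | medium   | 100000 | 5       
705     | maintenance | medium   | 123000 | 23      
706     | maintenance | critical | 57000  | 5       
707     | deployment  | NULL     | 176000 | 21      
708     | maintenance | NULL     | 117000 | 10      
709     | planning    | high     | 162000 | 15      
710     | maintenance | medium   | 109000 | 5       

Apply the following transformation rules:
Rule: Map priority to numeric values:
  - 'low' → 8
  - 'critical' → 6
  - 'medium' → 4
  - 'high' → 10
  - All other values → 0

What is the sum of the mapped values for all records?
42

Step 1: Apply mapping to each record
Step 2: Count by status:
  'low': 1 records × 8 = 8
  'critical': 2 records × 6 = 12
  'medium': 3 records × 4 = 12
  'high': 1 records × 10 = 10
Step 3: Sum all mapped values = 42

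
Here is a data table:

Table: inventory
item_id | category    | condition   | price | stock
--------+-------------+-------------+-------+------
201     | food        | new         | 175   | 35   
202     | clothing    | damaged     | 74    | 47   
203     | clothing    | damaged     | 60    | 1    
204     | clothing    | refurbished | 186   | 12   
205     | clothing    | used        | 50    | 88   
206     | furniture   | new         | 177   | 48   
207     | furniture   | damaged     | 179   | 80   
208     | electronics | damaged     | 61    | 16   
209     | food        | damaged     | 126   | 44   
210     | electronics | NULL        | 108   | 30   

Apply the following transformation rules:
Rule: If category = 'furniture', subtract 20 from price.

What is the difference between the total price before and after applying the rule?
40

Step 1: Original sum of price = 1196
Step 2: 2 records have category = 'furniture'
Step 3: Each affected record changes by -20
Step 4: Total change = 2 × -20 = -40
Step 5: New sum = 1196 + -40 = 1156
Step 6: Difference = |1156 - 1196| = 40
        (Sum decreased by 40)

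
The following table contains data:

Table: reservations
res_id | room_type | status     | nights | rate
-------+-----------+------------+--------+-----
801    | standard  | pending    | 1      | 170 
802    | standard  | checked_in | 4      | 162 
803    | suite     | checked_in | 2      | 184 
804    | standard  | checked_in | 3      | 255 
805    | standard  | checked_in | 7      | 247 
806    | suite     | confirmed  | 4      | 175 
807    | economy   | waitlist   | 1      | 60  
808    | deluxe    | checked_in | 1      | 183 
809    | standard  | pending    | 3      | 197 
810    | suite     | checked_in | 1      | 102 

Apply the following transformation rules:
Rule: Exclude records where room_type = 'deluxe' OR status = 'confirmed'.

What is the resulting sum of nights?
22

Step 1: Find records where room_type = 'deluxe' OR status = 'confirmed'
Step 2: 2 records match, summing to 5
Step 3: Original sum: 27
Step 4: Remaining sum = 27 - 5 = 22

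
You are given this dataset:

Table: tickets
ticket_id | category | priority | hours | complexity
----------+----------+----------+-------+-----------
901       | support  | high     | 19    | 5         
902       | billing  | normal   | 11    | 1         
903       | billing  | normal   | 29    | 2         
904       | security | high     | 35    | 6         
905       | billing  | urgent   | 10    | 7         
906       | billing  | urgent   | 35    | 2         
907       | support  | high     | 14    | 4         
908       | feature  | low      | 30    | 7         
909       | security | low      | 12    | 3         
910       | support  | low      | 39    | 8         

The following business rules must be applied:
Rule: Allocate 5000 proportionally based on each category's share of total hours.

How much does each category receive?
billing: 1816.24, feature: 641.03, security: 1004.27, support: 1538.46

Step 1: Calculate total hours = 234
Step 2: Calculate each category's proportion:
  billing: 85/234 = 36.32% → 1816.24
  feature: 30/234 = 12.82% → 641.03
  security: 47/234 = 20.09% → 1004.27
  support: 72/234 = 30.77% → 1538.46
Step 3: Verify: sum of allocations ≈ 5000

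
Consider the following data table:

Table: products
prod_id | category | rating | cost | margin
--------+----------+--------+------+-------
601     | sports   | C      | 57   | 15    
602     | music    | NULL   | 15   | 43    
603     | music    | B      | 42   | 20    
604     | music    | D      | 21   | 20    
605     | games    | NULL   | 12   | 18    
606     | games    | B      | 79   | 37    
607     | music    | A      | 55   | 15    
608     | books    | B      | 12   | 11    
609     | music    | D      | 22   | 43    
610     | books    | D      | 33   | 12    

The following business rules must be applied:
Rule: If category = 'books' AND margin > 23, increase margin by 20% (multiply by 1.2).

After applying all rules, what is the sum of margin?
234

Step 1: Find records where category = 'books' AND margin > 23
Step 2: 0 records match, summing to 0
Step 3: After multiplier: 0 × 1.2 = 0.0
Step 4: Unaffected records sum: 234
Step 5: Final sum = 0.0 + 234 = 234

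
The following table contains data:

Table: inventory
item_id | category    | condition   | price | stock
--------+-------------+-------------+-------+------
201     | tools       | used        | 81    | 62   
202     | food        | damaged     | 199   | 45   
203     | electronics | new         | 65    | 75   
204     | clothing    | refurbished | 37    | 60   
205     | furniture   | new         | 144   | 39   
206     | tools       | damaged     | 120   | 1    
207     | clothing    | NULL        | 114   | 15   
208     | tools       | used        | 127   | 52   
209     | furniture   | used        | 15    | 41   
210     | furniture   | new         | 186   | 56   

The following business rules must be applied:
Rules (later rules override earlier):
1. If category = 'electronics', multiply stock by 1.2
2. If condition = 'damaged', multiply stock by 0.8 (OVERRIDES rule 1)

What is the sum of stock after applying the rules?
451.8

Step 1: Rule 2 takes priority for records with condition = 'damaged'
  - 2 records: 46 × 0.8 = 36.8
Step 2: Rule 1 applies to remaining records with category = 'electronics'
  - 1 records: 75 × 1.2 = 90.0
Step 3: Other records unchanged: 325
Step 4: Final sum = 36.8 + 90.0 + 325 = 451.8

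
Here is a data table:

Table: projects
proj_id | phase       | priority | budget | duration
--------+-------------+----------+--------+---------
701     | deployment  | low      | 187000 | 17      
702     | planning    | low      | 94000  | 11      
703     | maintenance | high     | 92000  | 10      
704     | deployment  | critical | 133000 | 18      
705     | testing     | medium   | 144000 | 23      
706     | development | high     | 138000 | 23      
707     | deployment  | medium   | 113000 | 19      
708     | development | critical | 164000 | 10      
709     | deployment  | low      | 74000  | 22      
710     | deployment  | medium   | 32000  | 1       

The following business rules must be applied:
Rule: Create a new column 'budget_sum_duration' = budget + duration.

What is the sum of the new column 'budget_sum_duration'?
1171154

Step 1: For each record, compute budget + duration
Example calculations:
  187000 + 17 = 187017
  94000 + 11 = 94011
  92000 + 10 = 92010
  ...
Step 2: Sum all derived values
Step 3: Total = 1171154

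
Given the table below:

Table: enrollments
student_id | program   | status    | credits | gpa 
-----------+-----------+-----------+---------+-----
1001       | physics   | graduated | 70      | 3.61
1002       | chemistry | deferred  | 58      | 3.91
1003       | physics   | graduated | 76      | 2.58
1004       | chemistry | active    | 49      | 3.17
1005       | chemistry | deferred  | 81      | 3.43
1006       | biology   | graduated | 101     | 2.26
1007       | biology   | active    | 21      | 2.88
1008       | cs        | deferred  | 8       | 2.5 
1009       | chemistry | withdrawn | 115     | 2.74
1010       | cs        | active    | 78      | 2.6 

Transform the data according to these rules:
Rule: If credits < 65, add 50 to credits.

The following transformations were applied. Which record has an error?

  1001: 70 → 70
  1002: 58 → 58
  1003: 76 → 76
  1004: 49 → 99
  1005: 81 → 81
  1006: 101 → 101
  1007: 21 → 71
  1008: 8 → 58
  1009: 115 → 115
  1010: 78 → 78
Record 1002 has an error. The correct transformed value should be 108, not 58.

Step 1: Check each record against the rule
Step 2: Record 1002 has credits = 58
Step 3: Since 58 < 65, the bonus should have been applied
Step 4: Correct value = 108, but claimed value = 58
Conclusion: Record 1002 has the error.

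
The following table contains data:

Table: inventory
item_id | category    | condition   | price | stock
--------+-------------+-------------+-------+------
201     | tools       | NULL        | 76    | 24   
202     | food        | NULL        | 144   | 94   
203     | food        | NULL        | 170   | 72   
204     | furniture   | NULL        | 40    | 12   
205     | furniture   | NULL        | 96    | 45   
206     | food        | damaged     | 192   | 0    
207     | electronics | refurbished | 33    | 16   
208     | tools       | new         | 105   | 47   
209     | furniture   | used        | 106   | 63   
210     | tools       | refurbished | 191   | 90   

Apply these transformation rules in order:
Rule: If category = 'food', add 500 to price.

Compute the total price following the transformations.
2653

Step 1: Count records where category = 'food': 3
Step 2: Total bonus added: 3 × 500 = 1500
Step 3: Original sum of price: 1153
Step 4: Final sum = 1153 + 1500 = 2653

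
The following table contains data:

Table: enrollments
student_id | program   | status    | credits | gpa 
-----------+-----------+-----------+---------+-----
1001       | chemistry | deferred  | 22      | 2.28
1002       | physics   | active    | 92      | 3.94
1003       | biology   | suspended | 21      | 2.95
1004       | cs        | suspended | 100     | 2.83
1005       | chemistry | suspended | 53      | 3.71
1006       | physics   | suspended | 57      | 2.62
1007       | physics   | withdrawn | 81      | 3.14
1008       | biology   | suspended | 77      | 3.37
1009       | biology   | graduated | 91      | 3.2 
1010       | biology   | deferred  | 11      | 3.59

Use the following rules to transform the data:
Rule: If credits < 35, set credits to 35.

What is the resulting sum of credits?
656

Step 1: 3 records have credits < 35
Step 2: These records originally summed to 54
Step 3: After setting to minimum: 3 × 35 = 105
Step 4: Unaffected records sum: 551
Step 5: Final sum = 105 + 551 = 656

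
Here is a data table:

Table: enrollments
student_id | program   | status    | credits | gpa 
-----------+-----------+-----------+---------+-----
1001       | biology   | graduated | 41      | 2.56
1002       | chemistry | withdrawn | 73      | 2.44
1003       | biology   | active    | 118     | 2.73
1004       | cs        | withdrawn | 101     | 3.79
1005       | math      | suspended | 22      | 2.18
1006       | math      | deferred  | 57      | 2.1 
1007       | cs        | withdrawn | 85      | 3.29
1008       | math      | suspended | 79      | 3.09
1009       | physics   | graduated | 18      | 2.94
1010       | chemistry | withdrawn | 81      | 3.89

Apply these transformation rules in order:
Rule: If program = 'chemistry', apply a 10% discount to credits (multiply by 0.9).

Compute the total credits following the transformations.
659.6

Step 1: Records with program = 'chemistry' have total credits = 154
Step 2: Apply multiplier: 154 × 0.9 = 138.6
Step 3: Other records total: 521
Step 4: Final sum = 138.6 + 521 = 659.6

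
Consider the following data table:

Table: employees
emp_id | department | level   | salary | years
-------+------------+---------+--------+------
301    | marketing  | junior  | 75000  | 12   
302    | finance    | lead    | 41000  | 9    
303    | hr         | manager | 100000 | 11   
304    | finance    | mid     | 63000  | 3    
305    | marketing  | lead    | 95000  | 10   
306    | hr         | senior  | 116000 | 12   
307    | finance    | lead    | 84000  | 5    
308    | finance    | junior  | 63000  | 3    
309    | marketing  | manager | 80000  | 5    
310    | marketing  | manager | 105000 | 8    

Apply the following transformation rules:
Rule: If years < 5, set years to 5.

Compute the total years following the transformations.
82

Step 1: 2 records have years < 5
Step 2: These records originally summed to 6
Step 3: After setting to minimum: 2 × 5 = 10
Step 4: Unaffected records sum: 72
Step 5: Final sum = 10 + 72 = 82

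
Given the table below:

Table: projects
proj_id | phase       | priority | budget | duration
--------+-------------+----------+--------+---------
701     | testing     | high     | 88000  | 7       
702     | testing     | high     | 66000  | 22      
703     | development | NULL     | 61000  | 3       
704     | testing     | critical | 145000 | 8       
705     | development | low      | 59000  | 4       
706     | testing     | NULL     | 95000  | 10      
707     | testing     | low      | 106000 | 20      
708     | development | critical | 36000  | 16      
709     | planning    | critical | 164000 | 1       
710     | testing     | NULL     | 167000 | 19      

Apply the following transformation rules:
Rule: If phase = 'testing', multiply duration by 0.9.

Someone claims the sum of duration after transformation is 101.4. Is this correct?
Yes, the result is correct.

Step 1: Calculate the correct sum after transformation
Step 2: Apply multiplier 0.9 to records where phase = 'testing'
Step 3: Correct result = 101.4
Step 4: Claimed result = 101.4
Step 5: 101.4 = 101.4 ✓
Conclusion: The claimed result is correct.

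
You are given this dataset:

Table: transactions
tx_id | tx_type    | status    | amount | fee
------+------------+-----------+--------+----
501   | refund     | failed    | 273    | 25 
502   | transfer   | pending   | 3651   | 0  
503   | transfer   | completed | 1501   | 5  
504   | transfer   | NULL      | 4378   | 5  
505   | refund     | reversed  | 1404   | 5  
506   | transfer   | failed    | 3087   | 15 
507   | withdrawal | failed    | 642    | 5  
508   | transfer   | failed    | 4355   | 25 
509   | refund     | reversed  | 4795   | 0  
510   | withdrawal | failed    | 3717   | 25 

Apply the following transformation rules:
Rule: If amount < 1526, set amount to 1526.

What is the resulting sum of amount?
30087

Step 1: 4 records have amount < 1526
Step 2: These records originally summed to 3820
Step 3: After setting to minimum: 4 × 1526 = 6104
Step 4: Unaffected records sum: 23983
Step 5: Final sum = 6104 + 23983 = 30087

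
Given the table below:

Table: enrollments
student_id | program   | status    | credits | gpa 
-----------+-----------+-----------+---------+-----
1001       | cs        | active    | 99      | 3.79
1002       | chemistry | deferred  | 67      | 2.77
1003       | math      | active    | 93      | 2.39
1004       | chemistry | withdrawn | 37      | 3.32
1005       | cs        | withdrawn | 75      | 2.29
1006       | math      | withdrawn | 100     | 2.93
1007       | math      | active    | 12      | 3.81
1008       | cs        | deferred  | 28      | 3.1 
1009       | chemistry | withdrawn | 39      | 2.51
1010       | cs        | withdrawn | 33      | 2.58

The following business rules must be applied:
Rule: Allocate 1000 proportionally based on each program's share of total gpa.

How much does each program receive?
chemistry: 291.62, cs: 398.78, math: 309.6

Step 1: Calculate total gpa = 29.49
Step 2: Calculate each program's proportion:
  chemistry: 8.6/29.49 = 29.16% → 291.62
  cs: 11.76/29.49 = 39.88% → 398.78
  math: 9.13/29.49 = 30.96% → 309.6
Step 3: Verify: sum of allocations ≈ 1000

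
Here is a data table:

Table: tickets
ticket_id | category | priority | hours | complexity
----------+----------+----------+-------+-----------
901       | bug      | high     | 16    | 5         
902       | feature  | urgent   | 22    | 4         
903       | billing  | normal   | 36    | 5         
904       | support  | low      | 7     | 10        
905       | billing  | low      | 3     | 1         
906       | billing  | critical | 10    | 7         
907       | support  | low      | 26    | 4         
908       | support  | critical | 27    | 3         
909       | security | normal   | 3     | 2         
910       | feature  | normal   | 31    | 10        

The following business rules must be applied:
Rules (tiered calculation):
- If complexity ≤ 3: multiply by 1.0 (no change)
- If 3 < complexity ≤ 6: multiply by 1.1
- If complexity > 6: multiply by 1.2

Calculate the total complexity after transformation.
58.2

Step 1: Tier 1 (complexity ≤ 3): 3 records, sum = 6 × 1.0 = 6.0
Step 2: Tier 2 (3 < complexity ≤ 6): 4 records, sum = 18 × 1.1 = 19.8
Step 3: Tier 3 (complexity > 6): 3 records, sum = 27 × 1.2 = 32.4
Step 4: Final sum = 6.0 + 19.8 + 32.4 = 58.2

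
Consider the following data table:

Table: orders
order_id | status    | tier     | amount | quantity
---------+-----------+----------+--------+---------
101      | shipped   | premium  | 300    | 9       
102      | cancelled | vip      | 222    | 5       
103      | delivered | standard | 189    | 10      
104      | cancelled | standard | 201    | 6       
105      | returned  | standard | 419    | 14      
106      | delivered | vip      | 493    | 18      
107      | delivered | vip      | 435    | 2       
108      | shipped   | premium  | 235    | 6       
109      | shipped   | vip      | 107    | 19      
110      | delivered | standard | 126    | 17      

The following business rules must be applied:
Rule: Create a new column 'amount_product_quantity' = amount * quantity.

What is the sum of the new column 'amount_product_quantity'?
28101

Step 1: For each record, compute amount * quantity
Example calculations:
  300 * 9 = 2700
  222 * 5 = 1110
  189 * 10 = 1890
  ...
Step 2: Sum all derived values
Step 3: Total = 28101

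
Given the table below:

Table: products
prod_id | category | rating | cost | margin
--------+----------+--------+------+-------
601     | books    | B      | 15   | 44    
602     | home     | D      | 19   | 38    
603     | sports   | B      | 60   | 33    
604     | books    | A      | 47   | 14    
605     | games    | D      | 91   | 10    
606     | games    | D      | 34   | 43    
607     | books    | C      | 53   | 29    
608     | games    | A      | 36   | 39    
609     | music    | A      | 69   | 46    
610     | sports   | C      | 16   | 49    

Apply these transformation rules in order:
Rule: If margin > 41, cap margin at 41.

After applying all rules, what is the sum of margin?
327

Step 1: 4 records have margin > 41
Step 2: These records originally summed to 182
Step 3: After capping: 4 × 41 = 164
Step 4: Unaffected records sum: 163
Step 5: Final sum = 164 + 163 = 327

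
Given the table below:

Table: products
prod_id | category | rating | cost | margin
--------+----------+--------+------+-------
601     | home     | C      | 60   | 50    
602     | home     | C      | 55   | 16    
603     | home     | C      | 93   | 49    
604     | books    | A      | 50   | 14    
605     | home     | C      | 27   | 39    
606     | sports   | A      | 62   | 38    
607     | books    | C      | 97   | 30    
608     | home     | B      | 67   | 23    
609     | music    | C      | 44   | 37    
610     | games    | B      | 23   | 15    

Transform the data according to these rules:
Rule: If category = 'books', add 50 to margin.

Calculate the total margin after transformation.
411

Step 1: Count records where category = 'books': 2
Step 2: Total bonus added: 2 × 50 = 100
Step 3: Original sum of margin: 311
Step 4: Final sum = 311 + 100 = 411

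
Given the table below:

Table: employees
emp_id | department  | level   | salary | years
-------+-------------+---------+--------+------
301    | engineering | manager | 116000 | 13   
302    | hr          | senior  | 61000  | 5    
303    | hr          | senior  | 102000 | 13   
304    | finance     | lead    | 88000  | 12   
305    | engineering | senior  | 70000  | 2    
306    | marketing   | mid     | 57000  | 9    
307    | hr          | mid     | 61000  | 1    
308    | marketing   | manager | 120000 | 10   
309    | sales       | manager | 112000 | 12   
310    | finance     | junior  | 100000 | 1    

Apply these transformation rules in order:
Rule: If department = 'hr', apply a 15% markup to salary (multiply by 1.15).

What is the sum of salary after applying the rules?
920600.0

Step 1: Records with department = 'hr' have total salary = 224000
Step 2: Apply multiplier: 224000 × 1.15 = 257600.0
Step 3: Other records total: 663000
Step 4: Final sum = 257600.0 + 663000 = 920600.0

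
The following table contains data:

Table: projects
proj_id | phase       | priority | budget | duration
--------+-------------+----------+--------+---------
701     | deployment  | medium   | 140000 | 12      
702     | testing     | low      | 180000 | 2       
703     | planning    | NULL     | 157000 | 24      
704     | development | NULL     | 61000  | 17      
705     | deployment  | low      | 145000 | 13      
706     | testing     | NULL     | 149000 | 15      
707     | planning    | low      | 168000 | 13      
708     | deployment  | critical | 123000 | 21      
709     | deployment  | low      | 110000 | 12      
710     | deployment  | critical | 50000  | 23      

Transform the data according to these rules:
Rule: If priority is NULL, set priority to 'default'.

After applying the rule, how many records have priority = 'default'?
3

Step 1: Count records where priority IS NULL
Step 2: Found 3 records with NULL priority
Step 3: These records will have priority set to 'default'
Step 4: Records already having priority = 'default': 0
Step 5: Answer: 3 + 0 = 3 records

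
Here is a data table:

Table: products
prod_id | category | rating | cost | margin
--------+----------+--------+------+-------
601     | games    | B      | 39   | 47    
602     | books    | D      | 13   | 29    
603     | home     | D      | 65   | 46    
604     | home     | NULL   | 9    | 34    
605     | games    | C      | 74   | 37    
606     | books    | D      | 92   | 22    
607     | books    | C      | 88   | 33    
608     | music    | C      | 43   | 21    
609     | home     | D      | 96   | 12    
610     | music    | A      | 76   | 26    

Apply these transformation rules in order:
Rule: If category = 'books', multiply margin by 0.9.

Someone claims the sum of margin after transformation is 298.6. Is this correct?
Yes, the result is correct.

Step 1: Calculate the correct sum after transformation
Step 2: Apply multiplier 0.9 to records where category = 'books'
Step 3: Correct result = 298.6
Step 4: Claimed result = 298.6
Step 5: 298.6 = 298.6 ✓
Conclusion: The claimed result is correct.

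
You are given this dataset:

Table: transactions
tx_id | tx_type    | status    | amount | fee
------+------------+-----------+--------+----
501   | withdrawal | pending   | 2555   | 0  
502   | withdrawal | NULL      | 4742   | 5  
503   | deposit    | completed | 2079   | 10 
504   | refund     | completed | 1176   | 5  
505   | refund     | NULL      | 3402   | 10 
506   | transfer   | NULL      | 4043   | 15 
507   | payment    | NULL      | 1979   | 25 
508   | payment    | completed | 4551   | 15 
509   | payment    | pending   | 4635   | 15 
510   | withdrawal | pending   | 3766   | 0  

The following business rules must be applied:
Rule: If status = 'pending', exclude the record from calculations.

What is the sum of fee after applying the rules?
85

Step 1: Identify records where status = 'pending'
Step 2: The excluded records sum to 15
Step 3: Original total fee = 100
Step 4: Remaining total = 100 - 15 = 85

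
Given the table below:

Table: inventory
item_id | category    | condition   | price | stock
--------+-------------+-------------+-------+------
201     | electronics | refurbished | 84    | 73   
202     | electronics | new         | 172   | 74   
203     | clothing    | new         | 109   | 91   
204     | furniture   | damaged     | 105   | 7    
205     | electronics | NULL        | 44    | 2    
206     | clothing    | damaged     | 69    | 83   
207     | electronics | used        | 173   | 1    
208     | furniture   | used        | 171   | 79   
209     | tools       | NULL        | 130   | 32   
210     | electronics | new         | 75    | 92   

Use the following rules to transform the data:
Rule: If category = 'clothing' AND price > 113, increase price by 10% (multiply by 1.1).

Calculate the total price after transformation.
1132

Step 1: Find records where category = 'clothing' AND price > 113
Step 2: 0 records match, summing to 0
Step 3: After multiplier: 0 × 1.1 = 0.0
Step 4: Unaffected records sum: 1132
Step 5: Final sum = 0.0 + 1132 = 1132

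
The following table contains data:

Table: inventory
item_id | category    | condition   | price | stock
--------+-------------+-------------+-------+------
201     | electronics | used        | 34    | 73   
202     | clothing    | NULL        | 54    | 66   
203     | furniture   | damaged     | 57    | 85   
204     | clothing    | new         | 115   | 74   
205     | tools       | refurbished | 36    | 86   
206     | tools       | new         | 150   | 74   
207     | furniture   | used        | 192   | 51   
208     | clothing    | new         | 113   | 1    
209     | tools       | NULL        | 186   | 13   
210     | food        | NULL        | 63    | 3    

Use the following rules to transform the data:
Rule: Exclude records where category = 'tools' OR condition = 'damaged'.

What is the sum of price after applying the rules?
571

Step 1: Find records where category = 'tools' OR condition = 'damaged'
Step 2: 4 records match, summing to 429
Step 3: Original sum: 1000
Step 4: Remaining sum = 1000 - 429 = 571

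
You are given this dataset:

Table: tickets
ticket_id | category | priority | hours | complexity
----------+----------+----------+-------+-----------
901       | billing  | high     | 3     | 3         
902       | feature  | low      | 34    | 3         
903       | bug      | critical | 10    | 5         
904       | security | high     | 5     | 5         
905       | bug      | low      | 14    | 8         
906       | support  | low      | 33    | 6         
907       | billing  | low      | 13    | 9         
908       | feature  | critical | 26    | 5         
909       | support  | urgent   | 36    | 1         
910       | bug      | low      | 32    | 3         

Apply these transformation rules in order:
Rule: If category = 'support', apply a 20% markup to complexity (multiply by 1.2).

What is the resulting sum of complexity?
49.4

Step 1: Records with category = 'support' have total complexity = 7
Step 2: Apply multiplier: 7 × 1.2 = 8.4
Step 3: Other records total: 41
Step 4: Final sum = 8.4 + 41 = 49.4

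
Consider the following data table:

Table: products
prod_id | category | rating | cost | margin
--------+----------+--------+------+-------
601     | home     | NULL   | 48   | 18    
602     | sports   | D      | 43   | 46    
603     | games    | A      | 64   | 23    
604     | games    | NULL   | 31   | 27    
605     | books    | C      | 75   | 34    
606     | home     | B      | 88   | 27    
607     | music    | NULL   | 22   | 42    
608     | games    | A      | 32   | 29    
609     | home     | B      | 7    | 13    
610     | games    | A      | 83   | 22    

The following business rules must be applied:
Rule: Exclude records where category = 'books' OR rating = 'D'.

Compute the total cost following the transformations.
375

Step 1: Find records where category = 'books' OR rating = 'D'
Step 2: 2 records match, summing to 118
Step 3: Original sum: 493
Step 4: Remaining sum = 493 - 118 = 375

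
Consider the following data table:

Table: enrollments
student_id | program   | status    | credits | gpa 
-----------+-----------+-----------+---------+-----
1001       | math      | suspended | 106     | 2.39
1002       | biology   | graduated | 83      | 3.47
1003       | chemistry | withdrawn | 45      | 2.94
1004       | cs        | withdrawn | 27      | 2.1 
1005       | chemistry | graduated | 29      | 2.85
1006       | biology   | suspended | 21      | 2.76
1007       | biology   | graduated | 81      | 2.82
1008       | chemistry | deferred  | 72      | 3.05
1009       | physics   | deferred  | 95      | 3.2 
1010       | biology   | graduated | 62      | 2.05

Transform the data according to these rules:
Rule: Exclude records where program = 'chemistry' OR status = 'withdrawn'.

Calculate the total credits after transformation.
448

Step 1: Find records where program = 'chemistry' OR status = 'withdrawn'
Step 2: 4 records match, summing to 173
Step 3: Original sum: 621
Step 4: Remaining sum = 621 - 173 = 448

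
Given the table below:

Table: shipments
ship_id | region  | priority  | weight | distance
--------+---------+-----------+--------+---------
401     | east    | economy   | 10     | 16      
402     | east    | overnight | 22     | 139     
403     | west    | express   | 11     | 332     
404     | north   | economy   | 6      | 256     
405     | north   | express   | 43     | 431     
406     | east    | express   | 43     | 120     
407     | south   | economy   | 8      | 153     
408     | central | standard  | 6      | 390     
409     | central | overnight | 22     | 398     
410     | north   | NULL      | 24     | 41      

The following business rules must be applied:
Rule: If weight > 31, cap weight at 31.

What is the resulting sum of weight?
171

Step 1: 2 records have weight > 31
Step 2: These records originally summed to 86
Step 3: After capping: 2 × 31 = 62
Step 4: Unaffected records sum: 109
Step 5: Final sum = 62 + 109 = 171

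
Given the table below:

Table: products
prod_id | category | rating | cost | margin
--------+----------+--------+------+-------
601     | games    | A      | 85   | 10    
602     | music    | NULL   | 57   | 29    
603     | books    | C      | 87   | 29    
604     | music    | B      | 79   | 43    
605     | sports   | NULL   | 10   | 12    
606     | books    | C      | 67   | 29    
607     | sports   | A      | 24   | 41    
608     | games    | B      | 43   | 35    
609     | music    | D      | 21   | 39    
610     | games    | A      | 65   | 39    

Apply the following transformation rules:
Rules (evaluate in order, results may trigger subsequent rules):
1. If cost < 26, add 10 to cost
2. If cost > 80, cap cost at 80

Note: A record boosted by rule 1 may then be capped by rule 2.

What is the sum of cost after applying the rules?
556

Step 1: Apply rule 1 to records with cost < 26
  - 3 records get bonus of 10
  - Of these, 0 records then exceed 80 and get capped
Step 2: Apply rule 2 to records with cost > 80
  - 2 records (original) are capped
Step 3: Calculate final sum = 556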